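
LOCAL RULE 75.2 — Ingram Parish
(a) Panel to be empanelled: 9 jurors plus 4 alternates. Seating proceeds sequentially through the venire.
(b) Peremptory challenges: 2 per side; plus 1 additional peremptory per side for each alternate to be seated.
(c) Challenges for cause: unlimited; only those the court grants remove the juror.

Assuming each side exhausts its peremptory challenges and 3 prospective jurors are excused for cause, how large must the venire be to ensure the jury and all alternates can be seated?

Seats to fill: 9 + 4 alternates = 13.
Peremptories: 2 + 1×4 = 6 per side × 2 sides = 12.
For-cause removals: 3.
Minimum venire: 13 + 12 + 3 = 28.

28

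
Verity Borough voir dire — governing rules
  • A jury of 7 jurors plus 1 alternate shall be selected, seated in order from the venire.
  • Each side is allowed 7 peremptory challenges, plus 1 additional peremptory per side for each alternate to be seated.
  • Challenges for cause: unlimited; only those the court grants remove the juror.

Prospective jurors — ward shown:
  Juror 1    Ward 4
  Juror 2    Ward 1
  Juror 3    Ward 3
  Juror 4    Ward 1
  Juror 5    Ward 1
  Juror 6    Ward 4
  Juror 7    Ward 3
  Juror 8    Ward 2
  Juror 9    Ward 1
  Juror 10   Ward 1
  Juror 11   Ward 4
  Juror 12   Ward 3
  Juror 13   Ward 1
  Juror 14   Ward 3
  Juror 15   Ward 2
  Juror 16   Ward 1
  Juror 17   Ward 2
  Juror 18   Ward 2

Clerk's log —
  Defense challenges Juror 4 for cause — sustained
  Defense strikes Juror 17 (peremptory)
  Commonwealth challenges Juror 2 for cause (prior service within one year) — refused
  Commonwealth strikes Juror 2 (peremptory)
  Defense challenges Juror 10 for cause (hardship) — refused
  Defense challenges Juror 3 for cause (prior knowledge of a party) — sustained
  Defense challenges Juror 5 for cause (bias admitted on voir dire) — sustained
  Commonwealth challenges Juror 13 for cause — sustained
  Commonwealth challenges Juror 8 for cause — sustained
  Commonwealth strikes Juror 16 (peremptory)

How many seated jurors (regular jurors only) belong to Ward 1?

Removed: #2, #3, #4, #5, #8, #13, #16, #17.
Seated jurors 1–7: #1, #6, #7, #9, #10, #11, #12 (alternates #14 not counted).
Of those, in Ward 1: #9, #10 → 2.

2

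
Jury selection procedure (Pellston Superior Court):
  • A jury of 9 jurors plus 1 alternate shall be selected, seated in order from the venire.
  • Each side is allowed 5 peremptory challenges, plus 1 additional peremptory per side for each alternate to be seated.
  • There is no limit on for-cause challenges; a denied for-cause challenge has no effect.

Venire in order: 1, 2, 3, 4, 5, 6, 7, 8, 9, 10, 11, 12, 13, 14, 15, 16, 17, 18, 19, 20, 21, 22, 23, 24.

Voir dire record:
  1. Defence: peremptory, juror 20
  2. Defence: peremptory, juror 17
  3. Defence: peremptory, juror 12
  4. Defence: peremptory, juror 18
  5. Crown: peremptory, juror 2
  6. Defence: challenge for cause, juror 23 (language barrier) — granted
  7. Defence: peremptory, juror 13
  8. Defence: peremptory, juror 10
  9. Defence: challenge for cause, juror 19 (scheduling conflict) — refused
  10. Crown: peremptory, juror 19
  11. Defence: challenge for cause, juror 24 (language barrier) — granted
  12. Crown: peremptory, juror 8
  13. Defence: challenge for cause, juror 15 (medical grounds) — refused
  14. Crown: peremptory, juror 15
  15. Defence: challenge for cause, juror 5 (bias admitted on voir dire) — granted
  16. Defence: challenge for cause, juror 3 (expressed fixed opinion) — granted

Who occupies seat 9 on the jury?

21

Removed: #2, #3, #5, #8, #10, #12, #13, #15, #17, #18, #19, #20, #23, #24.
Seating in order: seats 1–9 → #1, #4, #6, #7, #9, #11, #14, #16, #21; alternates → #22.
So seat 9 is #21.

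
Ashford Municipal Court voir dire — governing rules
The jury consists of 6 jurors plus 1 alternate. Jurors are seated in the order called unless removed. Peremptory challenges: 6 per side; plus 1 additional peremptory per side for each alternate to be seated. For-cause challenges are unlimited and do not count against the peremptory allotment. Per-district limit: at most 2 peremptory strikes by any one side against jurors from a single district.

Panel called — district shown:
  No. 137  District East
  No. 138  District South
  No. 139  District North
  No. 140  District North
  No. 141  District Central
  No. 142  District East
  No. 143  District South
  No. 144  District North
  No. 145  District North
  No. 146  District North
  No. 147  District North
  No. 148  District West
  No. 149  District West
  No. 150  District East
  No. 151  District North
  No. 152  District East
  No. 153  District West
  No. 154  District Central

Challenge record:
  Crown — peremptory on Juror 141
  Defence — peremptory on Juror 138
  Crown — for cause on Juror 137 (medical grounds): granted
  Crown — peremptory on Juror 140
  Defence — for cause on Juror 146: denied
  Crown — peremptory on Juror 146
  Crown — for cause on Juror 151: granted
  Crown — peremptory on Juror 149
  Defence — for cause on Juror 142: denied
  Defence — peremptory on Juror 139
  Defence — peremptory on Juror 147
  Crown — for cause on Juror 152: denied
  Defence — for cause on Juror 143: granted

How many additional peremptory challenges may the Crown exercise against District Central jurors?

Crown peremptories so far: #141, #140, #146, #149 — 4 of 7 used, 3 left overall.
Against District Central: #141 — 1 used; per-district cap 2 leaves 1.
Binding limit: min(3, 1) = 1.

1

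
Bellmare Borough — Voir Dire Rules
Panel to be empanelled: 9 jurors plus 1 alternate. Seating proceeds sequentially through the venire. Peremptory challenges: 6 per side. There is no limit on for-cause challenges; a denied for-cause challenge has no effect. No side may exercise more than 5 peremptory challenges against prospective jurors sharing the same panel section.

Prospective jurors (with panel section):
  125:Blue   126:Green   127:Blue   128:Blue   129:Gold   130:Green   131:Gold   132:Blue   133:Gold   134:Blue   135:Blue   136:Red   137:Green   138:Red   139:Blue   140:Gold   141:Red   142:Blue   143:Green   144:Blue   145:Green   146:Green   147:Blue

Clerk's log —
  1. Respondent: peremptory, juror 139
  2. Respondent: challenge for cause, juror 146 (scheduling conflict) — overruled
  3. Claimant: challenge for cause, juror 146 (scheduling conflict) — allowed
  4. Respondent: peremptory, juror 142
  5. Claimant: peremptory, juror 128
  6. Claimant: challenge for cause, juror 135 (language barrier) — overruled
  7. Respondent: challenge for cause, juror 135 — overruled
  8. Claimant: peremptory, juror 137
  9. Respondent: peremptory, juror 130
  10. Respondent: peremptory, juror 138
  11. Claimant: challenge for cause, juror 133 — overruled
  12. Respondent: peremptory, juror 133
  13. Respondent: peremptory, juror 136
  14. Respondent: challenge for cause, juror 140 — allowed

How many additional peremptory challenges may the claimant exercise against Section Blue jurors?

4

Claimant peremptories so far: #128, #137 — 2 of 6 used, 4 left overall.
Against Section Blue: #128 — 1 used; per-section cap 5 leaves 4.
Binding limit: min(4, 4) = 4.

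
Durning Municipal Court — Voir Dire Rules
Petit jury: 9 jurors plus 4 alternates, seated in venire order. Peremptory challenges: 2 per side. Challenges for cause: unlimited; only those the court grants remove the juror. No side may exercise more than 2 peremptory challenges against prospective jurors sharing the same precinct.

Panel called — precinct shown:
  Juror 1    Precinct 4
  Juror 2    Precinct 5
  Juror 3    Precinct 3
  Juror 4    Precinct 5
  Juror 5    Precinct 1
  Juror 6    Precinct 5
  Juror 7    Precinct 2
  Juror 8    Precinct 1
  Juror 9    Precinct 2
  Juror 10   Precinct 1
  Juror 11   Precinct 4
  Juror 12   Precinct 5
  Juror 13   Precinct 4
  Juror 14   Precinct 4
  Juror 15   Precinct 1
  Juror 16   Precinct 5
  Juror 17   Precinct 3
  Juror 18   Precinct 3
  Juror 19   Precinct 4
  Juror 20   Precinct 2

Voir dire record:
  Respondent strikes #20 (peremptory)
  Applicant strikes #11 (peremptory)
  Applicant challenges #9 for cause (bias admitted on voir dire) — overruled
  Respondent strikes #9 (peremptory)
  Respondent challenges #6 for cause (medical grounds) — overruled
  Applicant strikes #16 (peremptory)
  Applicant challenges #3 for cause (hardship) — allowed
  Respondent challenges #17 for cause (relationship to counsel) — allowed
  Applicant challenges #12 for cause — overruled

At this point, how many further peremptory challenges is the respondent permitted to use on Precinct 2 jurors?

Respondent peremptories so far: #20, #9 — 2 of 2 used, 0 left overall.
Against Precinct 2: #20, #9 — 2 used; per-precinct cap 2 leaves 0.
Binding limit: min(0, 0) = 0.

0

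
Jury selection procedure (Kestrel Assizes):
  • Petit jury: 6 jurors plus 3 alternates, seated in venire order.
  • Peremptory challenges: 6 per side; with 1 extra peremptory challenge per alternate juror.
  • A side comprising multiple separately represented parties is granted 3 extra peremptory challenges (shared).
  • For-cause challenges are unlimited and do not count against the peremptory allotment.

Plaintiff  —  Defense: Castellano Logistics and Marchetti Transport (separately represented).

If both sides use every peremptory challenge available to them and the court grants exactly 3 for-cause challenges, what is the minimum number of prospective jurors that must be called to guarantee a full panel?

Seats to fill: 6 + 3 alternates = 9.
Peremptories — Plaintiff: 6 + 1×3 = 9; Defense: 6 + 1×3 + 3 = 12; total 21.
For-cause removals: 3.
Minimum venire: 9 + 21 + 3 = 33.

33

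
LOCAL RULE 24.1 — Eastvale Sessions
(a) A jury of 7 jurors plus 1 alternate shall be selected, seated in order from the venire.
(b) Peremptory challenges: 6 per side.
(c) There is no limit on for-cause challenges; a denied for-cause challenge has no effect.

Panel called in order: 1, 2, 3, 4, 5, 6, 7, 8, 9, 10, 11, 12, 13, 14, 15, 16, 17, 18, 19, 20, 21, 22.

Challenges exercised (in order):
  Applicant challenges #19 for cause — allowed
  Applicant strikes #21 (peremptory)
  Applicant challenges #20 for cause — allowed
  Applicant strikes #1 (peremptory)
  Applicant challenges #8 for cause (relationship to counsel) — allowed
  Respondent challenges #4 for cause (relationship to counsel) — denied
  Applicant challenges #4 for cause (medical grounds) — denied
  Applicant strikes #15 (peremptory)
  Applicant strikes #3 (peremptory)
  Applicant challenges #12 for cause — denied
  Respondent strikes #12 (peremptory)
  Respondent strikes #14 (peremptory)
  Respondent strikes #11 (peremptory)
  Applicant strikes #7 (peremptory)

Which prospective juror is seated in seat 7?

Removed: #1, #3, #7, #8, #11, #12, #14, #15, #19, #20, #21. (#4 stays — for-cause denied.)
Filling seats in venire order through position 7: #2, #4, #5, #6, #9, #10, #13.
So seat 7 is #13.

13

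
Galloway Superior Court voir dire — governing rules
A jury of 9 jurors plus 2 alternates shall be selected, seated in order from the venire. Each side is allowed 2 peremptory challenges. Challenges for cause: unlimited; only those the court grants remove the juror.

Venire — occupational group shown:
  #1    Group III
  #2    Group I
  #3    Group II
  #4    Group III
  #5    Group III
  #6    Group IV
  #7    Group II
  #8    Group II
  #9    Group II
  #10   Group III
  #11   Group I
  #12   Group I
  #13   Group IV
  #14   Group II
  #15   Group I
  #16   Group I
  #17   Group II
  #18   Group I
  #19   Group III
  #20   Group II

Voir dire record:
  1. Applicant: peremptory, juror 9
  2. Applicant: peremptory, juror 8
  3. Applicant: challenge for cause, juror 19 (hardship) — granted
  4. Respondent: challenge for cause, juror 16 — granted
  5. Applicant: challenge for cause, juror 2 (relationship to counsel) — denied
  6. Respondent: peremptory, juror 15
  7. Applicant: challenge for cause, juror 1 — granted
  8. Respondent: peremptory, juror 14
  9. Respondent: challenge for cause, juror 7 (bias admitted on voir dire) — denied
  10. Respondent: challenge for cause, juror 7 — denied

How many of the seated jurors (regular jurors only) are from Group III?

Removed: #1, #8, #9, #14, #15, #16, #19.
Seated jurors 1–9: #2, #3, #4, #5, #6, #7, #10, #11, #12 (alternates #13, #17 not counted).
Of those, in Group III: #4, #5, #10 → 3.

3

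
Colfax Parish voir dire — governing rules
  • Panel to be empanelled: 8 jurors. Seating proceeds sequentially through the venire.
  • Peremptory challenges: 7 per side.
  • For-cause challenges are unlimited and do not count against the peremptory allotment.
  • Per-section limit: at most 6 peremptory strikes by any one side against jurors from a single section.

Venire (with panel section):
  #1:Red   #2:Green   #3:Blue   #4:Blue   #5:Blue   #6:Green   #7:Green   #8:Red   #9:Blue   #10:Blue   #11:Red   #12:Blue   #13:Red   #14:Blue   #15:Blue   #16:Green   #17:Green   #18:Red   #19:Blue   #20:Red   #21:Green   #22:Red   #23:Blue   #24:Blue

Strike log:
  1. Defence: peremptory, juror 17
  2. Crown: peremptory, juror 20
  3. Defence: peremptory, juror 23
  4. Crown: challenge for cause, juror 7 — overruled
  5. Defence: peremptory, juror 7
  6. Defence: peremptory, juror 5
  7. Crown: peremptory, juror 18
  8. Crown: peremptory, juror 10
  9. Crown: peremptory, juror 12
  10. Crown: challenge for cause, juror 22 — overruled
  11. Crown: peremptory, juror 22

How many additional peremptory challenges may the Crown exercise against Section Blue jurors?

Crown peremptories so far: #20, #18, #10, #12, #22 — 5 of 7 used, 2 left overall.
Against Section Blue: #10, #12 — 2 used; per-section cap 6 leaves 4.
Binding limit: min(2, 4) = 2.

2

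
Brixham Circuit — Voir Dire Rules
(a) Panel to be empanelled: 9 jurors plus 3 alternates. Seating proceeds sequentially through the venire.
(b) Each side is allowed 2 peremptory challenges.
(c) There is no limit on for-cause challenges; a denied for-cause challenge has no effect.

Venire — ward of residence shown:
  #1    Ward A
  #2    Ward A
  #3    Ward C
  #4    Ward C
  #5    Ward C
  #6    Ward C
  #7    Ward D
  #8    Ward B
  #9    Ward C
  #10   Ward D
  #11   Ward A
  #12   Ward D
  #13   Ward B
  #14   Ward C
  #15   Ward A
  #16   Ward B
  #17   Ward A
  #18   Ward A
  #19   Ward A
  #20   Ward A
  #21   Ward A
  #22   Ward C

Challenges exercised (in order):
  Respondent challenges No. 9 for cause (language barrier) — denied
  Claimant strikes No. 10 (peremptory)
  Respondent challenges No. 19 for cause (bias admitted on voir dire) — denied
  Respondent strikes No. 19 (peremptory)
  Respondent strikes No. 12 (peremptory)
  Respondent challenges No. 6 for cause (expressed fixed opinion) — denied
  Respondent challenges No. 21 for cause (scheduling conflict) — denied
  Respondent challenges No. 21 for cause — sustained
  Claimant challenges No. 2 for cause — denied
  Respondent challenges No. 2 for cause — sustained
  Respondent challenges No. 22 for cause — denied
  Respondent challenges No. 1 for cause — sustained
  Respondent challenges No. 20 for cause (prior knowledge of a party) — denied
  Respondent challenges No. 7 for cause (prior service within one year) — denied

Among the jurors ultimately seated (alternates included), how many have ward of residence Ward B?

Removed: #1, #2, #10, #12, #19, #21.
Seated (12 incl. alternates): #3, #4, #5, #6, #7, #8, #9, #11, #13, #14, #15, #16.
Of those, in Ward B: #8, #13, #16 → 3.

3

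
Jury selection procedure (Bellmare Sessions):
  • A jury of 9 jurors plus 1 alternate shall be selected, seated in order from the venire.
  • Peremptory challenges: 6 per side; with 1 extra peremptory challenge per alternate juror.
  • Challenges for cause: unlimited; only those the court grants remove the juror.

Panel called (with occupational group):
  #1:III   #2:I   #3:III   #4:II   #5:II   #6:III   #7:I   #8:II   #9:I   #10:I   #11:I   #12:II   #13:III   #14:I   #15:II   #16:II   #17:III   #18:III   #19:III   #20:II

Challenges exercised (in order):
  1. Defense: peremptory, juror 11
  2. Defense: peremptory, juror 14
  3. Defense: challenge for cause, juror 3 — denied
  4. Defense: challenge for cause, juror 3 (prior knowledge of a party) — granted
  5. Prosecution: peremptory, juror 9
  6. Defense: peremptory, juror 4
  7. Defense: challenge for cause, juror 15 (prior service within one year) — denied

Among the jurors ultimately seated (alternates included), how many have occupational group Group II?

Removed: #3, #4, #9, #11, #14.
Seated (10 incl. alternates): #1, #2, #5, #6, #7, #8, #10, #12, #13, #15.
Of those, in Group II: #5, #8, #12, #15 → 4.

4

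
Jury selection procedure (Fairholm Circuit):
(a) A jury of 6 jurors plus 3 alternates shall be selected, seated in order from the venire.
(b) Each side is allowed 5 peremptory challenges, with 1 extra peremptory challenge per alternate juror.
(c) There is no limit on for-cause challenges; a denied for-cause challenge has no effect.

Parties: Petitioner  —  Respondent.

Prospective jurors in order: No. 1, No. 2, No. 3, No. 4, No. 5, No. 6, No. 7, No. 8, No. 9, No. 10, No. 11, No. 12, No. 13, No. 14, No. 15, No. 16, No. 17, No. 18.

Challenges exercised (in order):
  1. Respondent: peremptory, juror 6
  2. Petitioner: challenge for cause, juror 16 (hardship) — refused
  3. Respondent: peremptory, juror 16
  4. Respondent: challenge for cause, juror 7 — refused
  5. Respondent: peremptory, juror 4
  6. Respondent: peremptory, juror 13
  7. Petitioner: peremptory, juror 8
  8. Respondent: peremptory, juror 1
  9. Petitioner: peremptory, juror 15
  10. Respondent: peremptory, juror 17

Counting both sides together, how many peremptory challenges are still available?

Petitioner allotment: 5 base + 1 × 3 alternates = 8. Respondent allotment: 5 base + 1 × 3 alternates = 8.
Petitioner peremptories used: #8, #15 — 2 (the for-cause on #16 doesn't count).
Respondent peremptories used: #6, #16, #4, #13, #1, #17 — 6 (the for-cause on #7 doesn't count).
Remaining: (8 − 2) + (8 − 6) = 8.

8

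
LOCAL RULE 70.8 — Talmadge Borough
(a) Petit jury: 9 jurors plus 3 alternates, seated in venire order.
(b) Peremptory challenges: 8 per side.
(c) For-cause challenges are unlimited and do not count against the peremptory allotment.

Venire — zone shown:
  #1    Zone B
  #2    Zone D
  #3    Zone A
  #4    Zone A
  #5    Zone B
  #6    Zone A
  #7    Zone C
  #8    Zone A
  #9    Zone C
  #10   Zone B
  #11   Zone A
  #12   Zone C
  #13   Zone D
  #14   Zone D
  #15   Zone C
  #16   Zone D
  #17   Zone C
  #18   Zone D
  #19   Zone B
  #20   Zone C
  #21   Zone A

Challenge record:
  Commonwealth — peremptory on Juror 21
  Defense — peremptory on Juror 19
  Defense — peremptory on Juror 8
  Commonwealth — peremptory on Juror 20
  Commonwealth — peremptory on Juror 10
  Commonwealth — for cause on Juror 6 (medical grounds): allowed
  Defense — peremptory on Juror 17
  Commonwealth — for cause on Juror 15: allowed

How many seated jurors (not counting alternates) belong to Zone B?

2

Removed: #6, #8, #10, #15, #17, #19, #20, #21.
Seated jurors 1–9: #1, #2, #3, #4, #5, #7, #9, #11, #12 (alternates #13, #14, #16 not counted).
Of those, in Zone B: #1, #5 → 2.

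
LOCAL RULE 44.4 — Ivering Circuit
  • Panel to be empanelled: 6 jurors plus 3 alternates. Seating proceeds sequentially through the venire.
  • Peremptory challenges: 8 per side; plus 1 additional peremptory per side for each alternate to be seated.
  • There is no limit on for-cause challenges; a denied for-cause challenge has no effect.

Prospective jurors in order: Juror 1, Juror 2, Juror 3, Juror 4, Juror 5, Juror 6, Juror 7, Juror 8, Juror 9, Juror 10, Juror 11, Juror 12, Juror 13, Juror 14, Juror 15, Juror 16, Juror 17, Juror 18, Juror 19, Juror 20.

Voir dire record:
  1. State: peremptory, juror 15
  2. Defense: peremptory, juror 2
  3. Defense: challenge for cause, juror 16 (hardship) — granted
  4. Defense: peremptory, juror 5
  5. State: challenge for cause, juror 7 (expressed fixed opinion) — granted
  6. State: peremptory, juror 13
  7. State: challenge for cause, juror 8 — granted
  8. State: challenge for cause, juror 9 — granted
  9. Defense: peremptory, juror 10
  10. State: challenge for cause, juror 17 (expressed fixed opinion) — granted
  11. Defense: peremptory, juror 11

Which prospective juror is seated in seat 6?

Removed: #2, #5, #7, #8, #9, #10, #11, #13, #15, #16, #17.
Seating in order: seats 1–6 → #1, #3, #4, #6, #12, #14; alternates → #18, #19, #20.
So seat 6 is #14.

14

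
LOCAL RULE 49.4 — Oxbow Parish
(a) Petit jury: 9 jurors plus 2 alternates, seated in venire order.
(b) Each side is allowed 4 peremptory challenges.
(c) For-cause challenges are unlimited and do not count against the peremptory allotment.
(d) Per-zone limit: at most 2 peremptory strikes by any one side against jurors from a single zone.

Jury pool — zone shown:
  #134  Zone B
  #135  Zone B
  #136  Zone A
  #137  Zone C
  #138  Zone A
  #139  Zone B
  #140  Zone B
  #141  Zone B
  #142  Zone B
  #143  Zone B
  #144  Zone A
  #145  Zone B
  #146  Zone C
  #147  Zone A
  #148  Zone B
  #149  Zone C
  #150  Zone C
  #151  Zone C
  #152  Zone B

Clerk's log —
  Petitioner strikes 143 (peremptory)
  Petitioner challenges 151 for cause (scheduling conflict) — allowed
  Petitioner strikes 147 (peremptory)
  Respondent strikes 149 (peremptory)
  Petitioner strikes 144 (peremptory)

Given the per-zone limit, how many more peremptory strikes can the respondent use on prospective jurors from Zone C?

1

Respondent peremptories so far: #149 — 1 of 4 used, 3 left overall.
Against Zone C: #149 — 1 used; per-zone cap 2 leaves 1.
Binding limit: min(3, 1) = 1.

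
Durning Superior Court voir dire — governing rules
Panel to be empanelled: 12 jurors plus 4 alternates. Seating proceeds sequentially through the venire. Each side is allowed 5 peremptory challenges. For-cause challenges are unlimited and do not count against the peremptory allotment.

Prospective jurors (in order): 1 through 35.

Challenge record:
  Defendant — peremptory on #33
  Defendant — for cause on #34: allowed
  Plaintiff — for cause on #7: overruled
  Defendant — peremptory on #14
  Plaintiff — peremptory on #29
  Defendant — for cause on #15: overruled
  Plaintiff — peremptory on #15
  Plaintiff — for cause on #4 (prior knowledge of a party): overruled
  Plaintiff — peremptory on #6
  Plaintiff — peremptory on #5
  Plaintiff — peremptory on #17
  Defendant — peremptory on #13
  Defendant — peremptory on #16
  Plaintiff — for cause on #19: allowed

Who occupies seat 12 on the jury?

20

Removed: #5, #6, #13, #14, #15, #16, #17, #19, #29, #33, #34. (#4, #7 stay — for-cause denied.)
Seating in order: seats 1–12 → #1, #2, #3, #4, #7, #8, #9, #10, #11, #12, #18, #20; alternates → #21, #22, #23, #24.
So seat 12 is #20.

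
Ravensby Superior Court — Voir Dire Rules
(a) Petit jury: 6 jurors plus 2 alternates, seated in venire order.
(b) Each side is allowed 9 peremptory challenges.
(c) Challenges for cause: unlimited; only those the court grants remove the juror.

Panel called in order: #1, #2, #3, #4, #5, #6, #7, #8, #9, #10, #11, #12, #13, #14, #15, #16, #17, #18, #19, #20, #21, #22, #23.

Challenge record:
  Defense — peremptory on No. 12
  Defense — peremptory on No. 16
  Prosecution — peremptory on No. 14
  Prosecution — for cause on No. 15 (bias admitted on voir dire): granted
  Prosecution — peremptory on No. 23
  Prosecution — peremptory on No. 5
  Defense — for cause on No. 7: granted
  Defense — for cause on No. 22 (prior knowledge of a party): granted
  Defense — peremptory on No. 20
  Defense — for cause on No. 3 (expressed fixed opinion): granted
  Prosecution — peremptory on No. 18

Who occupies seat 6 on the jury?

9

Removed: #3, #5, #7, #12, #14, #15, #16, #18, #20, #22, #23.
Filling seats in venire order through position 6: #1, #2, #4, #6, #8, #9.
So seat 6 is #9.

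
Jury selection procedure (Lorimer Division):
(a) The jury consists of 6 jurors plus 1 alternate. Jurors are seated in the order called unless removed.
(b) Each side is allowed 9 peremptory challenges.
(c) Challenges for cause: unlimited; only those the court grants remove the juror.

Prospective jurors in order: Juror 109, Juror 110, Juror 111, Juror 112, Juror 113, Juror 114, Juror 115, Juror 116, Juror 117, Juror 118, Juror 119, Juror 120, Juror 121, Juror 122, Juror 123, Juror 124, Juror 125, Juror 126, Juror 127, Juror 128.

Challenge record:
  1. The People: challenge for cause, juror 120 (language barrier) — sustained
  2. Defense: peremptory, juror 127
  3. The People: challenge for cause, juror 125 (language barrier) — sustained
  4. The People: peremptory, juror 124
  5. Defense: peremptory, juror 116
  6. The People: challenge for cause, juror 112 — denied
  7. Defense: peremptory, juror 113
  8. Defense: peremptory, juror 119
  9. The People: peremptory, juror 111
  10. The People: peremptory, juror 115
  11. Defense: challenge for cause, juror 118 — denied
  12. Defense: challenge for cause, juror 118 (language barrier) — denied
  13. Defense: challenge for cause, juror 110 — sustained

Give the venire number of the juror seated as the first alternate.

Removed: #110, #111, #113, #115, #116, #119, #120, #124, #125, #127. (#112, #118 stay — for-cause denied.)
Seating in order: seats 1–6 → #109, #112, #114, #117, #118, #121; alternates → #122.
So alternate 1 is #122.

122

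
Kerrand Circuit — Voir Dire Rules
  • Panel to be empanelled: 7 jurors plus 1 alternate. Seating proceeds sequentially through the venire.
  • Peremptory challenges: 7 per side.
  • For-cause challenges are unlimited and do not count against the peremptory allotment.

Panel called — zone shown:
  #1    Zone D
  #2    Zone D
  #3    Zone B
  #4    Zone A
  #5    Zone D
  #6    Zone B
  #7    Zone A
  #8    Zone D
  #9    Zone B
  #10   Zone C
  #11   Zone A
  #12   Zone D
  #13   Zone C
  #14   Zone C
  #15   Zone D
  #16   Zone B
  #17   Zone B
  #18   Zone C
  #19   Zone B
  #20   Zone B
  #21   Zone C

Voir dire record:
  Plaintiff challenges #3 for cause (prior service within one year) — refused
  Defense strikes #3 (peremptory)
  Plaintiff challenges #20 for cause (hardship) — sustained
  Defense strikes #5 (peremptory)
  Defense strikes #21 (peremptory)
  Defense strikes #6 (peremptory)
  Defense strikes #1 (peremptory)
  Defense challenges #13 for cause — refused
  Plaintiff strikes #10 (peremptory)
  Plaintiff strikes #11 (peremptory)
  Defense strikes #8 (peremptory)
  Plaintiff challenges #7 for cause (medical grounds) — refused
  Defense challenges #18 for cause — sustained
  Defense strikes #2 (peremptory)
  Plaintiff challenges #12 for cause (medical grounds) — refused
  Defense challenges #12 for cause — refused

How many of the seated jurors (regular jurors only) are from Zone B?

1

Removed: #1, #2, #3, #5, #6, #8, #10, #11, #18, #20, #21.
Seated jurors 1–7: #4, #7, #9, #12, #13, #14, #15 (alternates #16 not counted).
Of those, in Zone B: #9 → 1.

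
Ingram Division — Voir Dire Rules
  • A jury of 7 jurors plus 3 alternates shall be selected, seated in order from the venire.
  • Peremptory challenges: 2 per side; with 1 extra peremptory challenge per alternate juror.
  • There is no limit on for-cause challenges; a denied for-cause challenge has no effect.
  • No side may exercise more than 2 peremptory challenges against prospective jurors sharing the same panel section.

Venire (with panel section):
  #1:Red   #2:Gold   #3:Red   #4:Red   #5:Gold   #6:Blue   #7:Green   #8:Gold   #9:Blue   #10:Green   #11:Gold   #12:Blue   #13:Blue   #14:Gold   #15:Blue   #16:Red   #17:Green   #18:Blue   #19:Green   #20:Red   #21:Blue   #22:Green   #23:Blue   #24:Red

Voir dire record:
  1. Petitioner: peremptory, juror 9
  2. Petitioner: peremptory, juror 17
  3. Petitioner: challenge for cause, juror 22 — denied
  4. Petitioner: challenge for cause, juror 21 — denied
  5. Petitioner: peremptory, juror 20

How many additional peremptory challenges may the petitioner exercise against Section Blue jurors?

1

Petitioner peremptories so far: #9, #17, #20 — 3 of 5 used, 2 left overall.
Against Section Blue: #9 — 1 used; per-section cap 2 leaves 1.
Binding limit: min(2, 1) = 1.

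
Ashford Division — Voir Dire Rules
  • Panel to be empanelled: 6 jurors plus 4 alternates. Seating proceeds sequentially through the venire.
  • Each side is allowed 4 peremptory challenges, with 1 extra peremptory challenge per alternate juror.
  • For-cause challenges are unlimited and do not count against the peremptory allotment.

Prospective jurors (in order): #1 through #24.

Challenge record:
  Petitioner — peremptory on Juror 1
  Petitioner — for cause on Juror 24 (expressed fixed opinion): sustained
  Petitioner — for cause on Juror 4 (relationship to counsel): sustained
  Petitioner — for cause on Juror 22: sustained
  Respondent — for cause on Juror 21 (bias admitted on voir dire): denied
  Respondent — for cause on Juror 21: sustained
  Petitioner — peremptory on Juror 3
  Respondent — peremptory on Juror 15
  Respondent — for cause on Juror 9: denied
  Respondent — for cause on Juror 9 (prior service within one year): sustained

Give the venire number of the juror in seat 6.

Removed: #1, #3, #4, #9, #15, #21, #22, #24.
Filling seats in venire order through position 6: #2, #5, #6, #7, #8, #10.
So seat 6 is #10.

10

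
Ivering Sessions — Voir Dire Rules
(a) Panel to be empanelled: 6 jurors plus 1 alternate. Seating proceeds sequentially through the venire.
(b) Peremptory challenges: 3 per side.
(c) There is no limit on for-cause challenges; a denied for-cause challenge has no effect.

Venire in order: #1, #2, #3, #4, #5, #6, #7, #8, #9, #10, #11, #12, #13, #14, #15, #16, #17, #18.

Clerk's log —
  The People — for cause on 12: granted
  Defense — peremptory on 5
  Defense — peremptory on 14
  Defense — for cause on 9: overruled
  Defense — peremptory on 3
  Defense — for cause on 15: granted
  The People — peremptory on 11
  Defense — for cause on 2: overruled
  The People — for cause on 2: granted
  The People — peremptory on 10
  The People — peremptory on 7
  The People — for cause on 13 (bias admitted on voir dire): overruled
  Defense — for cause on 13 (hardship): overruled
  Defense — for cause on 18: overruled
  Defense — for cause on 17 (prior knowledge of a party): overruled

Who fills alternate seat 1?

Removed: #2, #3, #5, #7, #10, #11, #12, #14, #15. (#9, #13, #17, #18 stay — for-cause denied.)
Filling seats in venire order through position 7: #1, #4, #6, #8, #9, #13, #16.
So alternate 1 is #16.

16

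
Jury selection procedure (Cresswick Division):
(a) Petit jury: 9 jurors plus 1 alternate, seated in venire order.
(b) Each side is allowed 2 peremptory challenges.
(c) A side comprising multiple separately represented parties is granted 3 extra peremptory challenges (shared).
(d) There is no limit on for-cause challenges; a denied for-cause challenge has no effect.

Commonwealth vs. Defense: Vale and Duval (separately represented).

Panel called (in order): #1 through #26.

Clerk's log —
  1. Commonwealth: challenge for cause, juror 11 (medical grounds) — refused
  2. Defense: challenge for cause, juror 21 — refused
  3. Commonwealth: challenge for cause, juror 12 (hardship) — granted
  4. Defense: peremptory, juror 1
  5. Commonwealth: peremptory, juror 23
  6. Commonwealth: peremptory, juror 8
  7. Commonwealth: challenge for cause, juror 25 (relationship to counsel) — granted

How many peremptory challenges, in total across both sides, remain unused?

4

Commonwealth allotment: 2. Defense allotment: 2 base + 3 multi-party = 5.
Commonwealth peremptories used: #23, #8 — 2 (for-cause on #11, #12, #25 don't count).
Defense peremptories used: #1 — 1 (the for-cause on #21 doesn't count).
Remaining: (2 − 2) + (5 − 1) = 4.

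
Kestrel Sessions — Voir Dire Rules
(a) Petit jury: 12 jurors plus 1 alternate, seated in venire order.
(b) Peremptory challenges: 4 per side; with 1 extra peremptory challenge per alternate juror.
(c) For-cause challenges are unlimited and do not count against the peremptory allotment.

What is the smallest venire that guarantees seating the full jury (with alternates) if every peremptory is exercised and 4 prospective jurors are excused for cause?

27

Seats to fill: 12 + 1 alternates = 13.
Peremptories: 4 + 1×1 = 5 per side × 2 sides = 10.
For-cause removals: 4.
Minimum venire: 13 + 10 + 4 = 27.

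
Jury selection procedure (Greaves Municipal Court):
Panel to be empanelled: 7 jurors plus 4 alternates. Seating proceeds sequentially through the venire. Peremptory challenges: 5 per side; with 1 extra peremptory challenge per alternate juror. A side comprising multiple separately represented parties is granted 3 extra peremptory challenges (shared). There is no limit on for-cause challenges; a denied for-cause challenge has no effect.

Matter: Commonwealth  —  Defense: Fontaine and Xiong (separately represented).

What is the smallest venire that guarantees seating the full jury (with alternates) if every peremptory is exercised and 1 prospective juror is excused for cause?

33

Seats to fill: 7 + 4 alternates = 11.
Peremptories — Commonwealth: 5 + 1×4 = 9; Defense: 5 + 1×4 + 3 = 12; total 21.
For-cause removals: 1.
Minimum venire: 11 + 21 + 1 = 33.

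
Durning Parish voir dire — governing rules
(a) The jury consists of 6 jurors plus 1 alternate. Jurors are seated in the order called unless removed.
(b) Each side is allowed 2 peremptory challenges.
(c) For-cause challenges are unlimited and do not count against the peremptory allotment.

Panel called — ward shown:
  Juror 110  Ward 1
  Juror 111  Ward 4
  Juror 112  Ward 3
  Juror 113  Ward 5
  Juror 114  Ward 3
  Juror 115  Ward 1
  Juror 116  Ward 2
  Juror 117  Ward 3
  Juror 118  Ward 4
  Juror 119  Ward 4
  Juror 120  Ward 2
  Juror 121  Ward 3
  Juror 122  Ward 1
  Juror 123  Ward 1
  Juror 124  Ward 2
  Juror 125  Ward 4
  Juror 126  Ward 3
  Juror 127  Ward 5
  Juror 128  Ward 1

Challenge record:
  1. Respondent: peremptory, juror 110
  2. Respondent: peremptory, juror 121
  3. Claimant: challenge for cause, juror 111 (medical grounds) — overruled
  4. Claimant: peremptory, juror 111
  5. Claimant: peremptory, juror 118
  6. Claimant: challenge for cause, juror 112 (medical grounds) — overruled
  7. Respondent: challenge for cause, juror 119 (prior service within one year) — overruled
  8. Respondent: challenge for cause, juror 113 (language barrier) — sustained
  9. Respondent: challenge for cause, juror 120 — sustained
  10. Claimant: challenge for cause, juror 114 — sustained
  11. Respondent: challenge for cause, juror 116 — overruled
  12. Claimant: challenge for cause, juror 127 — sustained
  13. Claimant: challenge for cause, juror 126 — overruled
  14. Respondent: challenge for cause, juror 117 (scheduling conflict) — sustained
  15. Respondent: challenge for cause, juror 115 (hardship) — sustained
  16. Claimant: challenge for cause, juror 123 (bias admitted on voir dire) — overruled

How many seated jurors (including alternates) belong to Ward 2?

Removed: #110, #111, #113, #114, #115, #117, #118, #120, #121, #127.
Seated (7 incl. alternates): #112, #116, #119, #122, #123, #124, #125.
Of those, in Ward 2: #116, #124 → 2.

2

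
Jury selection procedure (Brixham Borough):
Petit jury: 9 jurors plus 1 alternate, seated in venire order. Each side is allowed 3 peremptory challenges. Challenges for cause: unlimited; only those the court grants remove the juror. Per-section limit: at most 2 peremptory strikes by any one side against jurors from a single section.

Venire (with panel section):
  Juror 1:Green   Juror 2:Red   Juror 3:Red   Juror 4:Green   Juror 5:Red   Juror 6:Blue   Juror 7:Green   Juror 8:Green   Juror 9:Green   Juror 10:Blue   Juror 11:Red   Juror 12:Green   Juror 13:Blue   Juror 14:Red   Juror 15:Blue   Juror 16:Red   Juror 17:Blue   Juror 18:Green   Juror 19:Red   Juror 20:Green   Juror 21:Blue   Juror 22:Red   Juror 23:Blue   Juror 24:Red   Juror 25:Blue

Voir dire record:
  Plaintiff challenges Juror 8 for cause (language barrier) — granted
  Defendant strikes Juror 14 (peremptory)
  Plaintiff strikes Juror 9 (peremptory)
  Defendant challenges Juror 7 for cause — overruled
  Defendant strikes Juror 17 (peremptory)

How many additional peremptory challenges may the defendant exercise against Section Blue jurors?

Defendant peremptories so far: #14, #17 — 2 of 3 used, 1 left overall.
Against Section Blue: #17 — 1 used; per-section cap 2 leaves 1.
Binding limit: min(1, 1) = 1.

1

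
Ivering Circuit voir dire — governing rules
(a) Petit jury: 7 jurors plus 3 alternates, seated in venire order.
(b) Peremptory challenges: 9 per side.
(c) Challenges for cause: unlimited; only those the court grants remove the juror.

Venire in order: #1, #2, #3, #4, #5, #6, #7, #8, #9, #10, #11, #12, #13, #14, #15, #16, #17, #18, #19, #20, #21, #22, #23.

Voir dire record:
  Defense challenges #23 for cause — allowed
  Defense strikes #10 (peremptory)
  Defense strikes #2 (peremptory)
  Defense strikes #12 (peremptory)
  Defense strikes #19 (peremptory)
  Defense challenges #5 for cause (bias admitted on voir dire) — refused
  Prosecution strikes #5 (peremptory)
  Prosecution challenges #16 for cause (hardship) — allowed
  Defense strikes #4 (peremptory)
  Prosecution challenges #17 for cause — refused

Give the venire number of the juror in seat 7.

Removed: #2, #4, #5, #10, #12, #16, #19, #23. (#17 stays — for-cause denied.)
Seating in order: seats 1–7 → #1, #3, #6, #7, #8, #9, #11; alternates → #13, #14, #15.
So seat 7 is #11.

11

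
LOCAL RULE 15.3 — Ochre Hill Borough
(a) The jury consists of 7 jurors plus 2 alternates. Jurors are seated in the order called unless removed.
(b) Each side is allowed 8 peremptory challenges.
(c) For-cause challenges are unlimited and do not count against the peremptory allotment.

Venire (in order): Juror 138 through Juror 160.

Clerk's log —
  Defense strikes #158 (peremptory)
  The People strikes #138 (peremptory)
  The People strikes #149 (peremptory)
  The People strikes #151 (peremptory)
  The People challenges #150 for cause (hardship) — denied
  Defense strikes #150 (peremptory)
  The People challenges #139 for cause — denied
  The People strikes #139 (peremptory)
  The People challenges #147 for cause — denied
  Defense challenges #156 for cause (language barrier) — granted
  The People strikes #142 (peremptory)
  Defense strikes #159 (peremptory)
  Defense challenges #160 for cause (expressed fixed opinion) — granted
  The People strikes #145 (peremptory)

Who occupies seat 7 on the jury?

148

Removed: #138, #139, #142, #145, #149, #150, #151, #156, #158, #159, #160. (#147 stays — for-cause denied.)
Seating in order: seats 1–7 → #140, #141, #143, #144, #146, #147, #148; alternates → #152, #153.
So seat 7 is #148.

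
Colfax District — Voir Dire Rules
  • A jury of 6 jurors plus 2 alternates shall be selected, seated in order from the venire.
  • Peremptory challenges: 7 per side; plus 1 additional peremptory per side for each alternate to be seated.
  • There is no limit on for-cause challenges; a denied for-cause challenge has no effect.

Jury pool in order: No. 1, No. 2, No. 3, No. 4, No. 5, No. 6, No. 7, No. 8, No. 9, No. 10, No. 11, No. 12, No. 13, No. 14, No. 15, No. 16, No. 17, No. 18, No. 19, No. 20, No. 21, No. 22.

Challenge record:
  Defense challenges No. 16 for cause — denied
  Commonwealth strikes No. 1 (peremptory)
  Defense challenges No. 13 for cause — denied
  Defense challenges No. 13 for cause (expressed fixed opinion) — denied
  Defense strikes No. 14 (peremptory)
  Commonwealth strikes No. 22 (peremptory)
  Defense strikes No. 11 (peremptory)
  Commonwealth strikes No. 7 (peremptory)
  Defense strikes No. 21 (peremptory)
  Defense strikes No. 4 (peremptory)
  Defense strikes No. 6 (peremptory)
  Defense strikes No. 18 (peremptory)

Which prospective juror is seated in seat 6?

10

Removed: #1, #4, #6, #7, #11, #14, #18, #21, #22. (#13, #16 stay — for-cause denied.)
Seating in order: seats 1–6 → #2, #3, #5, #8, #9, #10; alternates → #12, #13.
So seat 6 is #10.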